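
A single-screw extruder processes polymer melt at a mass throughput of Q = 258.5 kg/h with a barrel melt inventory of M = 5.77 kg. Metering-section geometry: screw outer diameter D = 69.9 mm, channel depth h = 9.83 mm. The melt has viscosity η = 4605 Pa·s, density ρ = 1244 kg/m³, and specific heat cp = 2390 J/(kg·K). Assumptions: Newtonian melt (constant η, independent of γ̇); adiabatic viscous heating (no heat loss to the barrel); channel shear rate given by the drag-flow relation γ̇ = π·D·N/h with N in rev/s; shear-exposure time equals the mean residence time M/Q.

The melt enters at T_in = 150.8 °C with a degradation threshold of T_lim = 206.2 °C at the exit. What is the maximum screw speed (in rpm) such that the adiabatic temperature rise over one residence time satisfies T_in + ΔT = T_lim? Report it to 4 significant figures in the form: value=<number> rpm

Throughput in SI: Q_s = 258.5 kg/h ÷ 3600 s/h = 0.0718056 kg/s
t_res = M / Q_s = 5.77 / 0.0718056 = 80.3559 s
Geometry in SI: D = 69.9 mm → 0.0699 m, h = 9.83 mm → 0.00983 m
ΔT_a = T_lim − T_in = 206.2 − 150.8 = 55.4 K
Invert ΔT = ηγ̇²t_res/(ρcp) for γ̇: γ̇_max² = ΔT_a ρ cp / (η t_res) = 55.4·1244·2390 / (4605·80.3559) = 445.124 s⁻²
Take the square root: γ̇_max = √(445.124) = 21.098 s⁻¹
N_max = γ̇_max h / (πD) = 21.098·0.00983/(π·0.0699) = 0.944424 rev/s → ×60 = 56.6654 rpm

value=56.67 rpm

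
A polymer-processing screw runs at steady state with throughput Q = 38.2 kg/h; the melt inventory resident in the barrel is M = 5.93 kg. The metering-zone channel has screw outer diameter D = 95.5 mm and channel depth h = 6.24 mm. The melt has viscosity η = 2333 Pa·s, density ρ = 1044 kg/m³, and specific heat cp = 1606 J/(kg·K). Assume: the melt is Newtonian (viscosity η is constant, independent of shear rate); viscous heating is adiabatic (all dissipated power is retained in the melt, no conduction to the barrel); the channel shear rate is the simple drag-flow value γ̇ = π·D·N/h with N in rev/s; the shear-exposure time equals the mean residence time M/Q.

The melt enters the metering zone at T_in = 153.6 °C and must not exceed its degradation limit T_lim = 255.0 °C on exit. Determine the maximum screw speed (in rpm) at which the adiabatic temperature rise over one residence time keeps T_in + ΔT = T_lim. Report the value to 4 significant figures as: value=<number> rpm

Q_s = Q / 3600 = 38.2 / 3600 = 0.0106111 kg/s
t_res = M / Q_s = 5.93 / 0.0106111 = 558.848 s
D = 95.5 mm = 0.0955 m;  h = 6.24 mm = 0.00624 m
ΔT_a = T_lim − T_in = 255.0 °C − 153.6 °C = 101.4 K
γ̇_max² = ΔT_a·ρ·cp/(η·t_res) = 101.4·1044·1606/(2333·558.848) = 130.399 s⁻²
γ̇_max = sqrt(130.399) = 11.4193 s⁻¹
Solve γ̇ = πDN/h for N: N_max = γ̇_max·h/(π·D) = 11.4193 × 0.00624 / (π × 0.0955) = 0.237503 rev/s = 14.2502 rpm

value=14.25 rpm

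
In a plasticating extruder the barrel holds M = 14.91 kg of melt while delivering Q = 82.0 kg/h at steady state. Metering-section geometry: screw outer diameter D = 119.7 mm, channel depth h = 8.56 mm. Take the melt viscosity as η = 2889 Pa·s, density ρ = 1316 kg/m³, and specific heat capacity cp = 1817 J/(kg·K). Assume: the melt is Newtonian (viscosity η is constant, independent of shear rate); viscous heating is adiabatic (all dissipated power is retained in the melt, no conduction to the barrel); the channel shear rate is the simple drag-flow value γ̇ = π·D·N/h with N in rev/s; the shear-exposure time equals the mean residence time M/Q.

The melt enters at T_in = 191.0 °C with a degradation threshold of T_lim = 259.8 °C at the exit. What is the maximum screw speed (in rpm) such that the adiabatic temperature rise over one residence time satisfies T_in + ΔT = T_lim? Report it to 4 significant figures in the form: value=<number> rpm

value=12.74 rpm

Throughput in SI: Q_s = 82.0 kg/h ÷ 3600 s/h = 0.0227778 kg/s
t_res = M / Q_s = 14.91 ÷ 0.0227778 = 654.585 s
Geometry in SI: D = 119.7 mm → 0.1197 m, h = 8.56 mm → 0.00856 m
Allowable rise: ΔT_a = T_lim − T_in = 259.8 − 191.0 = 68.8 K
γ̇_max² = ΔT_a·ρ·cp/(η·t_res) = 68.8·1316·1817/(2889·654.585) = 86.9932 s⁻²
γ̇_max = sqrt(86.9932) = 9.32702 s⁻¹
N_max = γ̇_max h / (πD) = 9.32702·0.00856/(π·0.1197) = 0.212311 rev/s → ×60 = 12.7387 rpm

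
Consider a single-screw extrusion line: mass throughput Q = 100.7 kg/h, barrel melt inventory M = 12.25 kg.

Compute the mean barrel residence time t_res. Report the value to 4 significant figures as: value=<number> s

value=437.9 s

Convert throughput: Q = 100.7 kg/h = 100.7/3600 = 0.0279722 kg/s
Mean residence time: t_res = M/Q_s = 12.25 kg / 0.0279722 kg/s = 437.934 s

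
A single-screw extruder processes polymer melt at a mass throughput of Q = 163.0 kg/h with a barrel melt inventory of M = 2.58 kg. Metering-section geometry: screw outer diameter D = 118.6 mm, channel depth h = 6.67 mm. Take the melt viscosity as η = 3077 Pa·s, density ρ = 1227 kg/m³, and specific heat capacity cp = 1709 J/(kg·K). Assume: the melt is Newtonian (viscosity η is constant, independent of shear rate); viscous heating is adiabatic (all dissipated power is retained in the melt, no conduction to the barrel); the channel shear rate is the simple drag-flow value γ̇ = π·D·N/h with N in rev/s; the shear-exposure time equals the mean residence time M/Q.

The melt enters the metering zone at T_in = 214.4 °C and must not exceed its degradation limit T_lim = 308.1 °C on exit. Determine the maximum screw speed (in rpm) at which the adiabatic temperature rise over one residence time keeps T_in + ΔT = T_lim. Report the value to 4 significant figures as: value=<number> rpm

value=35.96 rpm

Q_s = Q / 3600 = 163.0 / 3600 = 0.0452778 kg/s
t_res = M / Q_s = 2.58 / 0.0452778 = 56.9816 s
Geometry in SI: D = 118.6 mm → 0.1186 m, h = 6.67 mm → 0.00667 m
Allowable rise: ΔT_a = T_lim − T_in = 308.1 − 214.4 = 93.7 K
γ̇_max² = ΔT_a·ρ·cp / (η·t_res) = [93.7 × 1227 × 1709] / [3077 × 56.9816] = 1120.63 s⁻²
γ̇_max = sqrt(1120.63) = 33.4759 s⁻¹
N_max = γ̇_max·h / (π·D) = 33.4759 · 0.00667 / (π · 0.1186) = 0.599271 rev/s = 35.9563 rpm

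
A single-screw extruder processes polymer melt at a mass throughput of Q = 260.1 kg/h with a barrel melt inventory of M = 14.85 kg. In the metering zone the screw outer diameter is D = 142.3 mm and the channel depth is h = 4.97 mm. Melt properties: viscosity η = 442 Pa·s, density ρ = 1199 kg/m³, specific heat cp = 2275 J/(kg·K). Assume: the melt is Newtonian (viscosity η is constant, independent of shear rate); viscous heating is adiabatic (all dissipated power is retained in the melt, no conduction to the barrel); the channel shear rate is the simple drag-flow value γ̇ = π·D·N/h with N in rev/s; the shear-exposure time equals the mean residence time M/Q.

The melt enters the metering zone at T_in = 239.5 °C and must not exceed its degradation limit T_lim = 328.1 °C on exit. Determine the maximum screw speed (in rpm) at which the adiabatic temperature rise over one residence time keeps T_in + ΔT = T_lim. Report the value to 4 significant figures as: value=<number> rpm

Convert throughput: Q = 260.1 kg/h = 260.1/3600 = 0.07225 kg/s
Mean residence time: t_res = M/Q_s = 14.85 kg / 0.07225 kg/s = 205.536 s
D = 142.3 mm = 0.1423 m;  h = 4.97 mm = 0.00497 m
ΔT_a = T_lim − T_in = 328.1 − 239.5 = 88.6 K
γ̇_max² = ΔT_a·ρ·cp/(η·t_res) = 88.6·1199·2275/(442·205.536) = 2660.26 s⁻²
γ̇_max = √2660.26 = 51.5777 s⁻¹
N_max = γ̇_max h / (πD) = 51.5777·0.00497/(π·0.1423) = 0.573407 rev/s → ×60 = 34.4044 rpm

value=34.40 rpm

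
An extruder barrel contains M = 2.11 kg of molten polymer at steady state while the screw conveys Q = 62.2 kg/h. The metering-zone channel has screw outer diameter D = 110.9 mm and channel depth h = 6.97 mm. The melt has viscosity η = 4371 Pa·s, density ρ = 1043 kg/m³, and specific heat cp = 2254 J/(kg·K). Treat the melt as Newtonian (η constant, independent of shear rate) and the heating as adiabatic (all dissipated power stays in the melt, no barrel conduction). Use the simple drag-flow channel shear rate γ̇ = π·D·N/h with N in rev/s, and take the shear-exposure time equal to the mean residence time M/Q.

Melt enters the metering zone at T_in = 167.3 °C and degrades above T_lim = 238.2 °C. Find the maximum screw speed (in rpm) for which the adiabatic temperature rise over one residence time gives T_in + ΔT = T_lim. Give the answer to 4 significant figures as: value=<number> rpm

value=21.21 rpm

Q_s = Q / 3600 = 62.2 / 3600 = 0.0172778 kg/s
t_res = M / Q_s = 2.11 / 0.0172778 = 122.122 s
D = 110.9 mm = 0.1109 m;  h = 6.97 mm = 0.00697 m
ΔT_a = T_lim − T_in = 238.2 °C − 167.3 °C = 70.9 K
Invert ΔT = ηγ̇²t_res/(ρcp) for γ̇: γ̇_max² = ΔT_a ρ cp / (η t_res) = 70.9·1043·2254 / (4371·122.122) = 312.255 s⁻²
γ̇_max = √312.255 = 17.6707 s⁻¹
Solve γ̇ = πDN/h for N: N_max = γ̇_max·h/(π·D) = 17.6707 × 0.00697 / (π × 0.1109) = 0.353513 rev/s = 21.2108 rpm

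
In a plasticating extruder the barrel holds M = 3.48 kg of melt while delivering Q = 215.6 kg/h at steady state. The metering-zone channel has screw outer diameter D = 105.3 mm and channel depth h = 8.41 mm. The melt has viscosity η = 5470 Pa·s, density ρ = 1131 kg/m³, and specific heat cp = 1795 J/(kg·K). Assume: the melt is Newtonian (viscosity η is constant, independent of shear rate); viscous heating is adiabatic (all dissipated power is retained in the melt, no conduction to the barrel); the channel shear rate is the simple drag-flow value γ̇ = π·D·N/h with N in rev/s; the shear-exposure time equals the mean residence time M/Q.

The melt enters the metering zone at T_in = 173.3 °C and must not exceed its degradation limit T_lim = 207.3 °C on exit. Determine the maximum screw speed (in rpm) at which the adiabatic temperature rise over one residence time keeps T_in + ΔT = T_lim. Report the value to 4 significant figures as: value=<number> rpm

value=22.48 rpm

Throughput in SI: Q_s = 215.6 kg/h ÷ 3600 s/h = 0.0598889 kg/s
t_res = M / Q_s = 3.48 / 0.0598889 = 58.1076 s
Geometry in SI: D = 105.3 mm → 0.1053 m, h = 8.41 mm → 0.00841 m
ΔT_a = T_lim − T_in = 207.3 − 173.3 = 34 K
γ̇_max² = ΔT_a·ρ·cp/(η·t_res) = 34·1131·1795/(5470·58.1076) = 217.163 s⁻²
Take the square root: γ̇_max = √(217.163) = 14.7364 s⁻¹
N_max = γ̇_max h / (πD) = 14.7364·0.00841/(π·0.1053) = 0.374637 rev/s → ×60 = 22.4782 rpm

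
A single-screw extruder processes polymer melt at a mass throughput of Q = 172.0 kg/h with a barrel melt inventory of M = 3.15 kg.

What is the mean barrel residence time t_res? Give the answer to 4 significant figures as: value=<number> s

value=65.93 s

Throughput in SI: Q_s = 172.0 kg/h ÷ 3600 s/h = 0.0477778 kg/s
t_res = M / Q_s = 3.15 ÷ 0.0477778 = 65.9302 s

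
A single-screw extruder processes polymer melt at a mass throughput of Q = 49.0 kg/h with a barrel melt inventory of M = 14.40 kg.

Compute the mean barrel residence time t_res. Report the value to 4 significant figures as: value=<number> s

Convert throughput: Q = 49.0 kg/h = 49.0/3600 = 0.0136111 kg/s
Mean residence time: t_res = M/Q_s = 14.40 kg / 0.0136111 kg/s = 1057.96 s

value=1058. s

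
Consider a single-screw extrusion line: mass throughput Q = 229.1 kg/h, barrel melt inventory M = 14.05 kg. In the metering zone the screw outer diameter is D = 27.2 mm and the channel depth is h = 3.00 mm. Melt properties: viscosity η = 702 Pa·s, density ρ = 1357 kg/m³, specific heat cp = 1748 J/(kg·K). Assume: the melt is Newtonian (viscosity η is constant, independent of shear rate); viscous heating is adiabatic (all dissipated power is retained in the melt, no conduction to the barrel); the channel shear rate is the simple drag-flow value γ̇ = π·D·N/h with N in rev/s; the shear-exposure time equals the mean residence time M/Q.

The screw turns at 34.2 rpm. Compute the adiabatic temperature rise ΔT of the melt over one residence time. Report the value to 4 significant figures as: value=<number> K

Convert throughput: Q = 229.1 kg/h = 229.1/3600 = 0.0636389 kg/s
t_res = M / Q_s = 14.05 ÷ 0.0636389 = 220.777 s
Geometry in metres: D = 27.2 mm → 0.0272 m, h = 3.00 mm → 0.003 m; screw speed N = 34.2 rpm = 0.57 rev/s
γ̇ = π D N / h = (π)(0.0272)(0.57) / 0.003 = 16.2358 s⁻¹
ΔT = η·γ̇²·t_res/(ρ·cp) = [702 × 16.2358² × 220.777] / [1357 × 1748] = 17.2232 K

value=17.22 K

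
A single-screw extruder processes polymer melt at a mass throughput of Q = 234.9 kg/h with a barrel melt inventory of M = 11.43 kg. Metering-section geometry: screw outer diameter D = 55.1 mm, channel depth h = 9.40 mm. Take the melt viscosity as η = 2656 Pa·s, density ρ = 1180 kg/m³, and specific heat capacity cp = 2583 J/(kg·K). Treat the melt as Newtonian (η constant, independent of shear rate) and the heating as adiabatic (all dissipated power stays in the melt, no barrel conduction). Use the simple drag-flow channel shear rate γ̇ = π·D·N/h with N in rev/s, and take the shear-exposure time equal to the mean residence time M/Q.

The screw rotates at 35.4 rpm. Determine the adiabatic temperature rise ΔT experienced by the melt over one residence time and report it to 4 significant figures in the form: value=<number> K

Throughput in SI: Q_s = 234.9 kg/h ÷ 3600 s/h = 0.06525 kg/s
Mean residence time: t_res = M/Q_s = 11.43 kg / 0.06525 kg/s = 175.172 s
Geometry in metres: D = 55.1 mm → 0.0551 m, h = 9.40 mm → 0.0094 m; screw speed N = 35.4 rpm = 0.59 rev/s
γ̇ = π·D·N / h = π · 0.0551 · 0.59 / 0.0094 = 10.8649 s⁻¹
ΔT = η·γ̇²·t_res / (ρ·cp) = 2656 · (10.8649)² · 175.172 / (1180 · 2583) = 18.0193 K

value=18.02 K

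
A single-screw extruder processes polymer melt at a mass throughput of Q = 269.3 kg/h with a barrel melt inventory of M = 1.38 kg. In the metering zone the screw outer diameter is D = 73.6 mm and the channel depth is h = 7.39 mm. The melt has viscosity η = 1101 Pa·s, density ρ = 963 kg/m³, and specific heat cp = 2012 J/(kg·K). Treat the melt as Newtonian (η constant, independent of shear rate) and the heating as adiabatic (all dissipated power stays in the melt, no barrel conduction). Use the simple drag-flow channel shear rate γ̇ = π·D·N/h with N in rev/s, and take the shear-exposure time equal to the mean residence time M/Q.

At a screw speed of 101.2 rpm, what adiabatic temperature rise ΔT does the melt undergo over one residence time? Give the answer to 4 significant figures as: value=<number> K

value=29.19 K

Q_s = Q / 3600 = 269.3 / 3600 = 0.0748056 kg/s
t_res = M / Q_s = 1.38 ÷ 0.0748056 = 18.4478 s
Convert to SI: D = 0.0736 m, h = 0.00739 m, N = 101.2/60 = 1.68667 rev/s
γ̇ = π D N / h = (π)(0.0736)(1.68667) / 0.00739 = 52.7731 s⁻¹
ΔT = η·γ̇²·t_res / (ρ·cp) = 1101 · (52.7731)² · 18.4478 / (963 · 2012) = 29.1947 K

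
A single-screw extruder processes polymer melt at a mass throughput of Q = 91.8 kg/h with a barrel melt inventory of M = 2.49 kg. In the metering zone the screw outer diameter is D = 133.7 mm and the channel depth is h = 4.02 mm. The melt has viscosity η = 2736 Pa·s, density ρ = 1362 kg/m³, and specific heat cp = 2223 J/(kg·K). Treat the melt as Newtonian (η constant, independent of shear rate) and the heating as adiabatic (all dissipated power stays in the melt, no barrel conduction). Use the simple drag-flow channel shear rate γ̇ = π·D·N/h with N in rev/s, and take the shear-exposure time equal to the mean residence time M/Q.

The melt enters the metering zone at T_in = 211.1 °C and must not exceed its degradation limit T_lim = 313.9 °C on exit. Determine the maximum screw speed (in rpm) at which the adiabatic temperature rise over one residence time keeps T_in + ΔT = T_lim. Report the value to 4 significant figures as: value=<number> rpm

Convert throughput: Q = 91.8 kg/h = 91.8/3600 = 0.0255 kg/s
t_res = M / Q_s = 2.49 / 0.0255 = 97.6471 s
D = 133.7 mm = 0.1337 m;  h = 4.02 mm = 0.00402 m
ΔT_a = T_lim − T_in = 313.9 °C − 211.1 °C = 102.8 K
γ̇_max² = ΔT_a·ρ·cp / (η·t_res) = [102.8 × 1362 × 2223] / [2736 × 97.6471] = 1165.02 s⁻²
γ̇_max = √1165.02 = 34.1324 s⁻¹
N_max = γ̇_max h / (πD) = 34.1324·0.00402/(π·0.1337) = 0.326672 rev/s → ×60 = 19.6003 rpm

value=19.60 rpm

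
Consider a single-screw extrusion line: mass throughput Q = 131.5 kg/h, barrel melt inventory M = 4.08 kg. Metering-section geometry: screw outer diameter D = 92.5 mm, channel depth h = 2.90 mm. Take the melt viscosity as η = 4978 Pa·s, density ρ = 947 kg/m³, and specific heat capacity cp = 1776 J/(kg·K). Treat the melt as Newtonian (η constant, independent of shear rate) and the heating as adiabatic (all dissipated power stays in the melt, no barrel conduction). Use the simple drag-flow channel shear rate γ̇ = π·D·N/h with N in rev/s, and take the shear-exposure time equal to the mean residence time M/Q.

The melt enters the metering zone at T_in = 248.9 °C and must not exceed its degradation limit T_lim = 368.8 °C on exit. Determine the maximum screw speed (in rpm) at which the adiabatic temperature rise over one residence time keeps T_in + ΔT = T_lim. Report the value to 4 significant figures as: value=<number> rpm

Throughput in SI: Q_s = 131.5 kg/h ÷ 3600 s/h = 0.0365278 kg/s
t_res = M / Q_s = 4.08 / 0.0365278 = 111.696 s
Geometry in SI: D = 92.5 mm → 0.0925 m, h = 2.90 mm → 0.0029 m
ΔT_a = T_lim − T_in = 368.8 − 248.9 = 119.9 K
γ̇_max² = ΔT_a·ρ·cp / (η·t_res) = [119.9 × 947 × 1776] / [4978 × 111.696] = 362.677 s⁻²
γ̇_max = sqrt(362.677) = 19.0441 s⁻¹
N_max = γ̇_max·h / (π·D) = 19.0441 · 0.0029 / (π · 0.0925) = 0.190049 rev/s = 11.403 rpm

value=11.40 rpm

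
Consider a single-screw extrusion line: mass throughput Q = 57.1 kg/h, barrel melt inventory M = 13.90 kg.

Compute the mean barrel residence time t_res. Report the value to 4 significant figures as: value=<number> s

value=876.4 s

Q_s = Q / 3600 = 57.1 / 3600 = 0.0158611 kg/s
t_res = M / Q_s = 13.90 ÷ 0.0158611 = 876.357 s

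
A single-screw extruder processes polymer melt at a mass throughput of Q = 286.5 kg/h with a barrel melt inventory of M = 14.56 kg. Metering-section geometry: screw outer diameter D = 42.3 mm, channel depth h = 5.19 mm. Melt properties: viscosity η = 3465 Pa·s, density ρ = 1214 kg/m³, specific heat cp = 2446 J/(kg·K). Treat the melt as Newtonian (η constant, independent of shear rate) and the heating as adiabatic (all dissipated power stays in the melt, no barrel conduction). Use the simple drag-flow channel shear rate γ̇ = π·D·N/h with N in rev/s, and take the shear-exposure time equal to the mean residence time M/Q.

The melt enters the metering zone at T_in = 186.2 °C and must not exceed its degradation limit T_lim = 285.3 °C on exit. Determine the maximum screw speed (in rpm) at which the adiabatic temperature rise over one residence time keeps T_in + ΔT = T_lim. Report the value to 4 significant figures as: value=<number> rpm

value=50.49 rpm

Convert throughput: Q = 286.5 kg/h = 286.5/3600 = 0.0795833 kg/s
t_res = M / Q_s = 14.56 ÷ 0.0795833 = 182.953 s
Convert to metres: D = 0.0423 m, h = 0.00519 m
ΔT_a = T_lim − T_in = 285.3 °C − 186.2 °C = 99.1 K
γ̇_max² = ΔT_a·ρ·cp/(η·t_res) = 99.1·1214·2446/(3465·182.953) = 464.201 s⁻²
γ̇_max = sqrt(464.201) = 21.5453 s⁻¹
N_max = γ̇_max·h / (π·D) = 21.5453 · 0.00519 / (π · 0.0423) = 0.841454 rev/s = 50.4872 rpm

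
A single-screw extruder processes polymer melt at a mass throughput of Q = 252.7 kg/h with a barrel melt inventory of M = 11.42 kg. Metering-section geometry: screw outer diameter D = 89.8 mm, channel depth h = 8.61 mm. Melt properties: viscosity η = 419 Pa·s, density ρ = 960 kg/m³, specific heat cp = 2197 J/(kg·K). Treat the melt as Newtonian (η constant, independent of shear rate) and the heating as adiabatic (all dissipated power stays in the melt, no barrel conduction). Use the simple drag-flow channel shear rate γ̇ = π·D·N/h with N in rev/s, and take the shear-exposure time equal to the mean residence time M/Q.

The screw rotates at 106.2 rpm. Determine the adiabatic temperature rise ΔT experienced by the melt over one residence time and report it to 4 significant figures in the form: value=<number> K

value=108.7 K

Throughput in SI: Q_s = 252.7 kg/h ÷ 3600 s/h = 0.0701944 kg/s
Mean residence time: t_res = M/Q_s = 11.42 kg / 0.0701944 kg/s = 162.691 s
D = 89.8 mm = 0.0898 m;  h = 8.61 mm = 0.00861 m;  N = 106.2 rpm / 60 = 1.77 rev/s
Shear rate: γ̇ = πDN/h = π·0.0898·1.77/0.00861 = 57.9958 s⁻¹
Adiabatic rise: ΔT = η γ̇² t_res / (ρ cp) = 419·(57.9958)²·162.691 / (960·2197) = 108.71 K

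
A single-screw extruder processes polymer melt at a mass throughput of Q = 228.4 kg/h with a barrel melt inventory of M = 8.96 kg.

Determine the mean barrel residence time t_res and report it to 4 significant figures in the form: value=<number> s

Q_s = Q / 3600 = 228.4 / 3600 = 0.0634444 kg/s
t_res = M / Q_s = 8.96 / 0.0634444 = 141.226 s

value=141.2 s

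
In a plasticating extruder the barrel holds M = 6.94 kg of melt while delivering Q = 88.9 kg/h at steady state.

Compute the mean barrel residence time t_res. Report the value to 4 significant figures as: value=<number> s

value=281.0 s

Q_s = Q / 3600 = 88.9 / 3600 = 0.0246944 kg/s
t_res = M / Q_s = 6.94 / 0.0246944 = 281.035 s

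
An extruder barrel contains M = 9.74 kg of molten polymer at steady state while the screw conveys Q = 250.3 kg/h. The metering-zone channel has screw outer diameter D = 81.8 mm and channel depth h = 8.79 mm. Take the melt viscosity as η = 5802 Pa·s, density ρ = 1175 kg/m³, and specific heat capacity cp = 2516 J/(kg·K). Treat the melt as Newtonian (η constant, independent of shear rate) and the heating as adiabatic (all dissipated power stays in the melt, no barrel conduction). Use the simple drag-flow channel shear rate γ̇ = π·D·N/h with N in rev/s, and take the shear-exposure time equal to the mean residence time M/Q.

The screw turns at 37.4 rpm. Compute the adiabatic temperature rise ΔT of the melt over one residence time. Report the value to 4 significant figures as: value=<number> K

value=91.31 K

Throughput in SI: Q_s = 250.3 kg/h ÷ 3600 s/h = 0.0695278 kg/s
t_res = M / Q_s = 9.74 / 0.0695278 = 140.088 s
D = 81.8 mm = 0.0818 m;  h = 8.79 mm = 0.00879 m;  N = 37.4 rpm / 60 = 0.623333 rev/s
γ̇ = π·D·N / h = π · 0.0818 · 0.623333 / 0.00879 = 18.2236 s⁻¹
Adiabatic rise: ΔT = η γ̇² t_res / (ρ cp) = 5802·(18.2236)²·140.088 / (1175·2516) = 91.306 K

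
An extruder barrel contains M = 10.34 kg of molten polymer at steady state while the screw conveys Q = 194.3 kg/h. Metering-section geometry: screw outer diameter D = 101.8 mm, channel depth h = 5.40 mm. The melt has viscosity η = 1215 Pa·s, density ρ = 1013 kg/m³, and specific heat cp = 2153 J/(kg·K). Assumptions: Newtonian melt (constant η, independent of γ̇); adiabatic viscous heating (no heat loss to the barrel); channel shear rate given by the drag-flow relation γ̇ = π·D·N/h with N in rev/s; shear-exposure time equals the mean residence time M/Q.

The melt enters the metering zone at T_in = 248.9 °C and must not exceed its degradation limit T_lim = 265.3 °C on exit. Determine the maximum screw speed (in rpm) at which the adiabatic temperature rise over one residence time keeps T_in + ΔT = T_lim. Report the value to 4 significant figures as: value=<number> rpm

Q_s = Q / 3600 = 194.3 / 3600 = 0.0539722 kg/s
Mean residence time: t_res = M/Q_s = 10.34 kg / 0.0539722 kg/s = 191.58 s
Geometry in SI: D = 101.8 mm → 0.1018 m, h = 5.40 mm → 0.0054 m
Allowable rise: ΔT_a = T_lim − T_in = 265.3 − 248.9 = 16.4 K
Invert ΔT = ηγ̇²t_res/(ρcp) for γ̇: γ̇_max² = ΔT_a ρ cp / (η t_res) = 16.4·1013·2153 / (1215·191.58) = 153.664 s⁻²
γ̇_max = sqrt(153.664) = 12.3961 s⁻¹
N_max = γ̇_max h / (πD) = 12.3961·0.0054/(π·0.1018) = 0.209306 rev/s → ×60 = 12.5584 rpm

value=12.56 rpm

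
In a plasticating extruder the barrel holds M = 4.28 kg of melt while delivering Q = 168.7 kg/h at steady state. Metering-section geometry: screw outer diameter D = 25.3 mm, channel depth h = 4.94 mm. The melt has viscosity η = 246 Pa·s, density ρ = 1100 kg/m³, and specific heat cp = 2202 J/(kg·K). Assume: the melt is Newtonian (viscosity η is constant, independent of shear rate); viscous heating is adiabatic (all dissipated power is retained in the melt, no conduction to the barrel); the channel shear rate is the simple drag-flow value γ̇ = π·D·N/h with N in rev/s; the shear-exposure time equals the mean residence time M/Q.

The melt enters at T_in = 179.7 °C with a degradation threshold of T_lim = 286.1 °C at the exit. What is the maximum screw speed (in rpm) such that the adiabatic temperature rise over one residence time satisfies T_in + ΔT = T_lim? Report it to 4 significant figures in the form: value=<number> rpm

value=399.4 rpm

Throughput in SI: Q_s = 168.7 kg/h ÷ 3600 s/h = 0.0468611 kg/s
t_res = M / Q_s = 4.28 / 0.0468611 = 91.3337 s
Geometry in SI: D = 25.3 mm → 0.0253 m, h = 4.94 mm → 0.00494 m
ΔT_a = T_lim − T_in = 286.1 − 179.7 = 106.4 K
γ̇_max² = ΔT_a·ρ·cp/(η·t_res) = 106.4·1100·2202/(246·91.3337) = 11470.6 s⁻²
γ̇_max = sqrt(11470.6) = 107.101 s⁻¹
N_max = γ̇_max·h / (π·D) = 107.101 · 0.00494 / (π · 0.0253) = 6.65655 rev/s = 399.393 rpm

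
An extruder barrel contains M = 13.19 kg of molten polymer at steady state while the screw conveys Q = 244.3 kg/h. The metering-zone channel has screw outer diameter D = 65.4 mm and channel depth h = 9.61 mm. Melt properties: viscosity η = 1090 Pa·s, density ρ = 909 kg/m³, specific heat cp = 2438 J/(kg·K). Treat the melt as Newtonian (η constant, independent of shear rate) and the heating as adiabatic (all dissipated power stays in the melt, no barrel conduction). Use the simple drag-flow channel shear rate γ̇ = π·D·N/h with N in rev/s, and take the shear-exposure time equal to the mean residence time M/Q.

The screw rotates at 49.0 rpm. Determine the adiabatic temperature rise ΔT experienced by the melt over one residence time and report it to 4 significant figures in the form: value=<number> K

Q_s = Q / 3600 = 244.3 / 3600 = 0.0678611 kg/s
t_res = M / Q_s = 13.19 ÷ 0.0678611 = 194.368 s
Geometry in metres: D = 65.4 mm → 0.0654 m, h = 9.61 mm → 0.00961 m; screw speed N = 49.0 rpm = 0.816667 rev/s
γ̇ = π·D·N / h = π · 0.0654 · 0.816667 / 0.00961 = 17.4602 s⁻¹
Adiabatic rise: ΔT = η γ̇² t_res / (ρ cp) = 1090·(17.4602)²·194.368 / (909·2438) = 29.1441 K

value=29.14 K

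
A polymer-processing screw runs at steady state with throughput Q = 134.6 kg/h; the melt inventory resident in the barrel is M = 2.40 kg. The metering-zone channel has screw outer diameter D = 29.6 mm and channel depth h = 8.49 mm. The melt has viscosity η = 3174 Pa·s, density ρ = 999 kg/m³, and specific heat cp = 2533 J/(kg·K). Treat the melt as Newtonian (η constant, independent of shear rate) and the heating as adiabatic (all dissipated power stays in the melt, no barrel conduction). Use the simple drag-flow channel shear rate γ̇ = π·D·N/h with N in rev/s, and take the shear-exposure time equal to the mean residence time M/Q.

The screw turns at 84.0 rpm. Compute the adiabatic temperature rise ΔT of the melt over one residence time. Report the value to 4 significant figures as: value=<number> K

value=18.93 K

Q_s = Q / 3600 = 134.6 / 3600 = 0.0373889 kg/s
t_res = M / Q_s = 2.40 ÷ 0.0373889 = 64.1902 s
Convert to SI: D = 0.0296 m, h = 0.00849 m, N = 84.0/60 = 1.4 rev/s
γ̇ = π D N / h = (π)(0.0296)(1.4) / 0.00849 = 15.3342 s⁻¹
ΔT = η·γ̇²·t_res / (ρ·cp) = 3174 · (15.3342)² · 64.1902 / (999 · 2533) = 18.9321 K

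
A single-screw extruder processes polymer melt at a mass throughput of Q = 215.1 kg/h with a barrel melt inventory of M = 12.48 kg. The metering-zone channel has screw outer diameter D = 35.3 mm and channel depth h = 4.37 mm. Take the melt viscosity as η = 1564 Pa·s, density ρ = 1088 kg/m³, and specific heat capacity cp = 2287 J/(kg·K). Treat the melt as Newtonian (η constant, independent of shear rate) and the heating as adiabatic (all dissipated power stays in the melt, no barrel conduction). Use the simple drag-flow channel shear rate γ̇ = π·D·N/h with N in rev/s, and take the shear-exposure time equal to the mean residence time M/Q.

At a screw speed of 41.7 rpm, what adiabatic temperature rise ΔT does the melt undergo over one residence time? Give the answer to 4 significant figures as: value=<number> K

value=40.84 K

Convert throughput: Q = 215.1 kg/h = 215.1/3600 = 0.05975 kg/s
t_res = M / Q_s = 12.48 ÷ 0.05975 = 208.87 s
D = 35.3 mm = 0.0353 m;  h = 4.37 mm = 0.00437 m;  N = 41.7 rpm / 60 = 0.695 rev/s
γ̇ = π·D·N / h = π · 0.0353 · 0.695 / 0.00437 = 17.6371 s⁻¹
ΔT = η·γ̇²·t_res/(ρ·cp) = [1564 × 17.6371² × 208.87] / [1088 × 2287] = 40.8389 K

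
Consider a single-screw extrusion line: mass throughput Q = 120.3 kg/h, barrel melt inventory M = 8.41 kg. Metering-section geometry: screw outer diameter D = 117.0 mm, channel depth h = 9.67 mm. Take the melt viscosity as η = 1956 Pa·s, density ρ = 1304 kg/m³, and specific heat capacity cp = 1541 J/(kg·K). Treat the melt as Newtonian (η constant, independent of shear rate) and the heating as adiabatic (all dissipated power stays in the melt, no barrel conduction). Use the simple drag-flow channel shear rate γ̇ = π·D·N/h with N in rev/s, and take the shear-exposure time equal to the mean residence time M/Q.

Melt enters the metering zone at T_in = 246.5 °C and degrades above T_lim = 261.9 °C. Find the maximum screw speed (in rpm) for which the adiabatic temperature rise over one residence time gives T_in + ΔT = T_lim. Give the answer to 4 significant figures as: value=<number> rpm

Throughput in SI: Q_s = 120.3 kg/h ÷ 3600 s/h = 0.0334167 kg/s
Mean residence time: t_res = M/Q_s = 8.41 kg / 0.0334167 kg/s = 251.671 s
Geometry in SI: D = 117.0 mm → 0.117 m, h = 9.67 mm → 0.00967 m
ΔT_a = T_lim − T_in = 261.9 °C − 246.5 °C = 15.4 K
γ̇_max² = ΔT_a·ρ·cp / (η·t_res) = [15.4 × 1304 × 1541] / [1956 × 251.671] = 62.8636 s⁻²
γ̇_max = sqrt(62.8636) = 7.92866 s⁻¹
N_max = γ̇_max·h / (π·D) = 7.92866 · 0.00967 / (π · 0.117) = 0.208588 rev/s = 12.5153 rpm

value=12.52 rpm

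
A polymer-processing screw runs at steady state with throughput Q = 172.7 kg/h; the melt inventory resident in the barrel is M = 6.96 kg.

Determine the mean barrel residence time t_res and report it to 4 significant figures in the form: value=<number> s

value=145.1 s

Throughput in SI: Q_s = 172.7 kg/h ÷ 3600 s/h = 0.0479722 kg/s
t_res = M / Q_s = 6.96 / 0.0479722 = 145.084 s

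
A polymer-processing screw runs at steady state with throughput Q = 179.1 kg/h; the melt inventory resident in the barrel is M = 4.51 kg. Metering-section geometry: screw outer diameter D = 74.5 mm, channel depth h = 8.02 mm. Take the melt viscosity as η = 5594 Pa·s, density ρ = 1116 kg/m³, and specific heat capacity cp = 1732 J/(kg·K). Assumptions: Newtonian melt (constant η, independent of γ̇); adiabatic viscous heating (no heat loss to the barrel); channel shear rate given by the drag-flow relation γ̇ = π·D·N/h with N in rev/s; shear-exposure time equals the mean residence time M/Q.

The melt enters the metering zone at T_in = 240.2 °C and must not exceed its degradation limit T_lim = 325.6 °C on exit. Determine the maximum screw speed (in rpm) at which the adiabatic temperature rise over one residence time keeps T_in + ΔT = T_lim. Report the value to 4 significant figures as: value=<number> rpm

Throughput in SI: Q_s = 179.1 kg/h ÷ 3600 s/h = 0.04975 kg/s
t_res = M / Q_s = 4.51 / 0.04975 = 90.6533 s
Convert to metres: D = 0.0745 m, h = 0.00802 m
Allowable rise: ΔT_a = T_lim − T_in = 325.6 − 240.2 = 85.4 K
γ̇_max² = ΔT_a·ρ·cp / (η·t_res) = [85.4 × 1116 × 1732] / [5594 × 90.6533] = 325.51 s⁻²
Take the square root: γ̇_max = √(325.51) = 18.0419 s⁻¹
N_max = γ̇_max·h / (π·D) = 18.0419 · 0.00802 / (π · 0.0745) = 0.61823 rev/s = 37.0938 rpm

value=37.09 rpm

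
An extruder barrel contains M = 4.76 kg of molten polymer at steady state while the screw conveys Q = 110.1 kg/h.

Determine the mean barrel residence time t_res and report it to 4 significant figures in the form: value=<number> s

Convert throughput: Q = 110.1 kg/h = 110.1/3600 = 0.0305833 kg/s
t_res = M / Q_s = 4.76 / 0.0305833 = 155.64 s

value=155.6 s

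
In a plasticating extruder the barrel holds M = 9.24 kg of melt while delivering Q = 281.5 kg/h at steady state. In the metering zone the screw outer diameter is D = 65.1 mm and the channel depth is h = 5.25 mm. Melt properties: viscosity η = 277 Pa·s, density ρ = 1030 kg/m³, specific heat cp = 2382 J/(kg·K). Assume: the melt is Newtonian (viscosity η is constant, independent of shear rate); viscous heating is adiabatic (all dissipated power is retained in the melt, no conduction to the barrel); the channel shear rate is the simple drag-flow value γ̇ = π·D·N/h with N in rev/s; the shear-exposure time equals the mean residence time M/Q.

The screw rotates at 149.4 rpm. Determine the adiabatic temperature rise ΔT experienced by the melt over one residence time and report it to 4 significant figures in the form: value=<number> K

value=125.5 K

Throughput in SI: Q_s = 281.5 kg/h ÷ 3600 s/h = 0.0781944 kg/s
t_res = M / Q_s = 9.24 ÷ 0.0781944 = 118.167 s
Convert to SI: D = 0.0651 m, h = 0.00525 m, N = 149.4/60 = 2.49 rev/s
Shear rate: γ̇ = πDN/h = π·0.0651·2.49/0.00525 = 96.9998 s⁻¹
ΔT = η·γ̇²·t_res / (ρ·cp) = 277 · (96.9998)² · 118.167 / (1030 · 2382) = 125.527 K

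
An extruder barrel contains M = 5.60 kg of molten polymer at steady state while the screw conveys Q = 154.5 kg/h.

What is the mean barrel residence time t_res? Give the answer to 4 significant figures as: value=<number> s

value=130.5 s

Convert throughput: Q = 154.5 kg/h = 154.5/3600 = 0.0429167 kg/s
t_res = M / Q_s = 5.60 / 0.0429167 = 130.485 s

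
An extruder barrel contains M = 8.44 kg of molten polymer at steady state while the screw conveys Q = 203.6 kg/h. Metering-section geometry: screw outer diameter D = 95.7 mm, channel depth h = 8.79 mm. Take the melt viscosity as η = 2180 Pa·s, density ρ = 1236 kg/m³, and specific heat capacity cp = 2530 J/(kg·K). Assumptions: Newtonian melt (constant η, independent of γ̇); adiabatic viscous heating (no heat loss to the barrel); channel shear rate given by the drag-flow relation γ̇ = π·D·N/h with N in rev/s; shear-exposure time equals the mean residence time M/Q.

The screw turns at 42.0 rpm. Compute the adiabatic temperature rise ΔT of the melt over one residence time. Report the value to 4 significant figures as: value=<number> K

value=59.64 K

Q_s = Q / 3600 = 203.6 / 3600 = 0.0565556 kg/s
t_res = M / Q_s = 8.44 ÷ 0.0565556 = 149.234 s
D = 95.7 mm = 0.0957 m;  h = 8.79 mm = 0.00879 m;  N = 42.0 rpm / 60 = 0.7 rev/s
γ̇ = π D N / h = (π)(0.0957)(0.7) / 0.00879 = 23.9426 s⁻¹
Adiabatic rise: ΔT = η γ̇² t_res / (ρ cp) = 2180·(23.9426)²·149.234 / (1236·2530) = 59.6385 K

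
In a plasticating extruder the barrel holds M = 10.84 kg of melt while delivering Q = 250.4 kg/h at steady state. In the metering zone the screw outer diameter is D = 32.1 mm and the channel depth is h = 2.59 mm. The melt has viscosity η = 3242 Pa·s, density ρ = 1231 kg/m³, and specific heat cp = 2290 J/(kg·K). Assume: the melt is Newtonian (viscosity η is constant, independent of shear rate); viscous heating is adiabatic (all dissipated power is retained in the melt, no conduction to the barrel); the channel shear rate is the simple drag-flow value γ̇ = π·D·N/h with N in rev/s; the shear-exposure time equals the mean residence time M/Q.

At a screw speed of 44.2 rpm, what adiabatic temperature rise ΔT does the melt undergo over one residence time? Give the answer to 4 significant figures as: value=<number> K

value=147.5 K

Throughput in SI: Q_s = 250.4 kg/h ÷ 3600 s/h = 0.0695556 kg/s
Mean residence time: t_res = M/Q_s = 10.84 kg / 0.0695556 kg/s = 155.847 s
Convert to SI: D = 0.0321 m, h = 0.00259 m, N = 44.2/60 = 0.736667 rev/s
γ̇ = π D N / h = (π)(0.0321)(0.736667) / 0.00259 = 28.6831 s⁻¹
ΔT = η·γ̇²·t_res/(ρ·cp) = [3242 × 28.6831² × 155.847] / [1231 × 2290] = 147.458 K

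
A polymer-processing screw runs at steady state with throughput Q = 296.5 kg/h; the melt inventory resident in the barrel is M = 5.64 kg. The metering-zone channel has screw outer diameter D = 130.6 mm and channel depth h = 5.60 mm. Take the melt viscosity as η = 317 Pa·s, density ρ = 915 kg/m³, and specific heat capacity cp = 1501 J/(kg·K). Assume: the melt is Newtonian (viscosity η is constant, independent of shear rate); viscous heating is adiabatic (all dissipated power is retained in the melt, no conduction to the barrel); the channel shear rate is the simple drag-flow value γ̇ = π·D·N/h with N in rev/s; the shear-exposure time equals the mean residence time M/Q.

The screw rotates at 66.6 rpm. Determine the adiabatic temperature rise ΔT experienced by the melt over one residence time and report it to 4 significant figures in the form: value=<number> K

Q_s = Q / 3600 = 296.5 / 3600 = 0.0823611 kg/s
t_res = M / Q_s = 5.64 / 0.0823611 = 68.4789 s
Geometry in metres: D = 130.6 mm → 0.1306 m, h = 5.60 mm → 0.0056 m; screw speed N = 66.6 rpm = 1.11 rev/s
γ̇ = π·D·N / h = π · 0.1306 · 1.11 / 0.0056 = 81.3257 s⁻¹
ΔT = η·γ̇²·t_res / (ρ·cp) = 317 · (81.3257)² · 68.4789 / (915 · 1501) = 104.537 K

value=104.5 K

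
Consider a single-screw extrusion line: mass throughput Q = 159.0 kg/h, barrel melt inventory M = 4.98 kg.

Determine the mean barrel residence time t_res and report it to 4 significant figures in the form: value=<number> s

Throughput in SI: Q_s = 159.0 kg/h ÷ 3600 s/h = 0.0441667 kg/s
t_res = M / Q_s = 4.98 ÷ 0.0441667 = 112.755 s

value=112.8 s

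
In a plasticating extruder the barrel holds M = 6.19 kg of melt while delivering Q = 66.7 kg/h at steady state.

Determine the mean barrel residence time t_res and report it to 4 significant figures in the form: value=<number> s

Q_s = Q / 3600 = 66.7 / 3600 = 0.0185278 kg/s
t_res = M / Q_s = 6.19 ÷ 0.0185278 = 334.093 s

value=334.1 s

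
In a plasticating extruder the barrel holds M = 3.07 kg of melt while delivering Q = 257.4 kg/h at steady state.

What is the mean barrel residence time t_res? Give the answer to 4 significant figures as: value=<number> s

value=42.94 s

Q_s = Q / 3600 = 257.4 / 3600 = 0.0715 kg/s
t_res = M / Q_s = 3.07 ÷ 0.0715 = 42.9371 s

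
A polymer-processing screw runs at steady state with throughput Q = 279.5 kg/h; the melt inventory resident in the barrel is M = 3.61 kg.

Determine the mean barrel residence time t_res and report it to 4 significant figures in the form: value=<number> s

value=46.50 s

Q_s = Q / 3600 = 279.5 / 3600 = 0.0776389 kg/s
t_res = M / Q_s = 3.61 / 0.0776389 = 46.4973 s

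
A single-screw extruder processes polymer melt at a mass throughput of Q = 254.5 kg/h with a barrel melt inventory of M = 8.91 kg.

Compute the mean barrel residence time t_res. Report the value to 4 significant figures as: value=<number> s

Convert throughput: Q = 254.5 kg/h = 254.5/3600 = 0.0706944 kg/s
t_res = M / Q_s = 8.91 / 0.0706944 = 126.035 s

value=126.0 s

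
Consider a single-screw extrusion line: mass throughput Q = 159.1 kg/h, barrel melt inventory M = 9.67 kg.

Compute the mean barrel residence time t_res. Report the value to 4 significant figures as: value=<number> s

value=218.8 s

Q_s = Q / 3600 = 159.1 / 3600 = 0.0441944 kg/s
t_res = M / Q_s = 9.67 / 0.0441944 = 218.806 s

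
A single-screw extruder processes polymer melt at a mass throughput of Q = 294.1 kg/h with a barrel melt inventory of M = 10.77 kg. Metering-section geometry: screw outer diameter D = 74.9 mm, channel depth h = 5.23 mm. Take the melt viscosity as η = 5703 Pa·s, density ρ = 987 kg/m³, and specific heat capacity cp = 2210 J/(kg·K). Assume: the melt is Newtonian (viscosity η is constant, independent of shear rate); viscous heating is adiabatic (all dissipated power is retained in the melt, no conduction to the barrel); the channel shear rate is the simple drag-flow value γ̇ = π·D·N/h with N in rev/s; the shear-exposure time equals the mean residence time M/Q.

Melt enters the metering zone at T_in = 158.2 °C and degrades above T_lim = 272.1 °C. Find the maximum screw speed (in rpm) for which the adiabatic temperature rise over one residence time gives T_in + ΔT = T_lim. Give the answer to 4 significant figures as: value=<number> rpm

value=24.24 rpm

Throughput in SI: Q_s = 294.1 kg/h ÷ 3600 s/h = 0.0816944 kg/s
t_res = M / Q_s = 10.77 ÷ 0.0816944 = 131.833 s
D = 74.9 mm = 0.0749 m;  h = 5.23 mm = 0.00523 m
ΔT_a = T_lim − T_in = 272.1 − 158.2 = 113.9 K
Invert ΔT = ηγ̇²t_res/(ρcp) for γ̇: γ̇_max² = ΔT_a ρ cp / (η t_res) = 113.9·987·2210 / (5703·131.833) = 330.451 s⁻²
γ̇_max = √330.451 = 18.1783 s⁻¹
N_max = γ̇_max h / (πD) = 18.1783·0.00523/(π·0.0749) = 0.404039 rev/s → ×60 = 24.2423 rpm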